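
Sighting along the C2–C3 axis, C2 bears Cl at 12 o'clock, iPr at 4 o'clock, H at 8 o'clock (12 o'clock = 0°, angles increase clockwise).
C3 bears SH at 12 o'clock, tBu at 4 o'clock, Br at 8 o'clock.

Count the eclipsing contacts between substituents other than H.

Non-H eclipsing pairs: Cl(0°)/SH(0°); iPr(120°)/tBu(120°) — 2 interactions.

2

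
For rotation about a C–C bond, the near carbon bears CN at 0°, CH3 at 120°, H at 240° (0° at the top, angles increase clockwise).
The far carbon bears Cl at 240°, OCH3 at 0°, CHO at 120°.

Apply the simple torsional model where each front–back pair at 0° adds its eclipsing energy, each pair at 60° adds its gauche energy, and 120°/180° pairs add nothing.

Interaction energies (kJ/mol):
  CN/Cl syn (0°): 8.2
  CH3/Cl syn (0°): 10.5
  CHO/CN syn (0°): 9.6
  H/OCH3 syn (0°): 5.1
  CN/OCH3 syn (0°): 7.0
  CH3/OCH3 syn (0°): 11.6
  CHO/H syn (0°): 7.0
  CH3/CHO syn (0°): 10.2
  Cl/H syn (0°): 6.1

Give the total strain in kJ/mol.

This conformer is eclipsed. CN at 0° is eclipsed with OCH3 at 0° (7.0); CH3 at 120° is eclipsed with CHO at 120° (10.2); H at 240° is eclipsed with Cl at 240° (6.1). Total 23.3 kJ/mol.

23.3 kJ/mol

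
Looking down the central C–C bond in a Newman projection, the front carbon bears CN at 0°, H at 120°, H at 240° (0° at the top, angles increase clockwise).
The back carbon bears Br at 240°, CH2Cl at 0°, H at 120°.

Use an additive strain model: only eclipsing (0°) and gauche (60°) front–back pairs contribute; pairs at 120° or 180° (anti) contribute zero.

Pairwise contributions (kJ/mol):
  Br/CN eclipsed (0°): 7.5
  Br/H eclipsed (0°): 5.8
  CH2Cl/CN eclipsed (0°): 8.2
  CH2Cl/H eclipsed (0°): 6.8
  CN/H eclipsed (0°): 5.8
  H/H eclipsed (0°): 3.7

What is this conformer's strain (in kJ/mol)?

17.7 kJ/mol

This conformer (eclipsed): CN–CH2Cl eclipsed, H–H eclipsed, H–Br eclipsed; 8.2 + 3.7 + 5.8 = 17.7 kJ/mol.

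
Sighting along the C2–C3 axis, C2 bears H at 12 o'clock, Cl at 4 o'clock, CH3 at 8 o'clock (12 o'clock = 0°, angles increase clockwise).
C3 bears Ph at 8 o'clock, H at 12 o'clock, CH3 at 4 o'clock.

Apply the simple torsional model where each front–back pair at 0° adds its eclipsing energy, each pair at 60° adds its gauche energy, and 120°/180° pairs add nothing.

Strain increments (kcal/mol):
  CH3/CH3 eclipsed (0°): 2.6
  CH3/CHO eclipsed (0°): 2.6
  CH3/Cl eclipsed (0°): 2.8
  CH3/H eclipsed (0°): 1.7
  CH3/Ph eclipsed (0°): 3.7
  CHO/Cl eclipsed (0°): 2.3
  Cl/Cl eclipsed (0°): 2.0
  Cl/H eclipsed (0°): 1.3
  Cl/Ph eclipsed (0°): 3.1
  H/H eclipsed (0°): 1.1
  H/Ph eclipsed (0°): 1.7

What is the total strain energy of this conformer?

This conformer (eclipsed): H(0°)/H(0°) eclipsed 1.1; Cl(120°)/CH3(120°) eclipsed 2.8; CH3(240°)/Ph(240°) eclipsed 3.7 → 7.6 kcal/mol.

7.6 kcal/mol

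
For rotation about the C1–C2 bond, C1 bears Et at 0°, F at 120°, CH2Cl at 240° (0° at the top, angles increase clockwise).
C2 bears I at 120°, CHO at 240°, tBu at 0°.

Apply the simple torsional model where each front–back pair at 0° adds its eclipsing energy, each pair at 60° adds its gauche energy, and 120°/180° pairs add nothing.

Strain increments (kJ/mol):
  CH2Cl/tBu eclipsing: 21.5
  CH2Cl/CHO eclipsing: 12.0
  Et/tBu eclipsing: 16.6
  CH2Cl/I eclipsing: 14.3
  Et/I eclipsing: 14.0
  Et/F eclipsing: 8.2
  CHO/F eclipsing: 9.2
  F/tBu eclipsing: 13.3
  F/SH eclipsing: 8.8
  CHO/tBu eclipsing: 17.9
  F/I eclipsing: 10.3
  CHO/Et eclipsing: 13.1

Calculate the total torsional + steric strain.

This conformer is eclipsed. Et at 0° is eclipsed with tBu at 0° (16.6); F at 120° is eclipsed with I at 120° (10.3); CH2Cl at 240° is eclipsed with CHO at 240° (12.0). Total 38.9 kJ/mol.

38.9 kJ/mol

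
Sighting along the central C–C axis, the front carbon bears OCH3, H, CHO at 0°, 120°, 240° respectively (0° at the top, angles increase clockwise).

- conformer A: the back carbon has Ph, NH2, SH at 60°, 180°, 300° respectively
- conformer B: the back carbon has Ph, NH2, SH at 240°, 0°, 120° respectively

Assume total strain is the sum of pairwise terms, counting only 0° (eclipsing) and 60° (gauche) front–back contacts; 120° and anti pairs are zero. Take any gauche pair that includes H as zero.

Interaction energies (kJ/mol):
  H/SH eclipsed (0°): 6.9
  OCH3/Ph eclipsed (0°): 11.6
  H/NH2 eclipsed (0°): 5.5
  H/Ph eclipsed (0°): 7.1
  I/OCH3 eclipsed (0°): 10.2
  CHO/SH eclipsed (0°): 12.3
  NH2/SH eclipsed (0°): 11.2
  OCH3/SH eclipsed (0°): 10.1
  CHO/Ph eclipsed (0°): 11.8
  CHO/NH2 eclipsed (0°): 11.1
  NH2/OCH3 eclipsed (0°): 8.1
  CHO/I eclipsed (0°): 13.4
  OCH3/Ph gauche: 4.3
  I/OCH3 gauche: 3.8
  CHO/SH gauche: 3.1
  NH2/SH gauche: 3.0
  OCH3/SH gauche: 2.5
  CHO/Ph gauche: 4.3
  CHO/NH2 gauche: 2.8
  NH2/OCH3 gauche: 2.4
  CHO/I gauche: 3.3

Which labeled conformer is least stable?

A (staggered): OCH3–Ph gauche, OCH3–SH gauche, CHO–NH2 gauche, CHO–SH gauche; 4.3 + 2.5 + 2.8 + 3.1 = 12.7 kJ/mol.
B (eclipsed): OCH3–NH2 eclipsed, H–SH eclipsed, CHO–Ph eclipsed; 8.1 + 6.9 + 11.8 = 26.8 kJ/mol.
B has the highest total (26.8 kJ/mol).

B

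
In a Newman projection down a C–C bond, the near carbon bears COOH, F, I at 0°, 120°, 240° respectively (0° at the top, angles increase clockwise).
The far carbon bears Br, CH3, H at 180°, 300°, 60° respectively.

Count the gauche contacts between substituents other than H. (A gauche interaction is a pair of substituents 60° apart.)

Non-H gauche pairs: COOH(0°)/CH3(300°); F(120°)/Br(180°); I(240°)/Br(180°); I(240°)/CH3(300°) — 4 interactions.

4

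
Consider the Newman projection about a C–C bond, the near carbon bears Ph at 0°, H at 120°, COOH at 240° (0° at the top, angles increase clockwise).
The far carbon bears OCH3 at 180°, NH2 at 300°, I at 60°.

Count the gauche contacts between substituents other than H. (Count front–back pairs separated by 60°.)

4

Non-H gauche pairs: Ph(0°)/NH2(300°); Ph(0°)/I(60°); COOH(240°)/OCH3(180°); COOH(240°)/NH2(300°) — 4 interactions.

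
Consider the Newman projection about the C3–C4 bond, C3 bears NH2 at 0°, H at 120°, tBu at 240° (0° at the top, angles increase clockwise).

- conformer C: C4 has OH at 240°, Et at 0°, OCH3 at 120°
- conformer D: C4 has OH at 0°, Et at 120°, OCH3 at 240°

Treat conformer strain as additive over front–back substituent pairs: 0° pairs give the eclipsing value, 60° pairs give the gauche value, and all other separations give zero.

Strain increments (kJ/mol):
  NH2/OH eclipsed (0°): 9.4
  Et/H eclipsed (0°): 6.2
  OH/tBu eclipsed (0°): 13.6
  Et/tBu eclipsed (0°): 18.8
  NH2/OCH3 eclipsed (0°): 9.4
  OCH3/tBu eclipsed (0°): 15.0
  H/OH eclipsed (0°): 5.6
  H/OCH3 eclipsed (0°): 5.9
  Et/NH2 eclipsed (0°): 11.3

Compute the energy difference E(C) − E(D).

+0.2 kJ/mol

C is eclipsed. NH2 at 0° is eclipsed with Et at 0° (11.3); H at 120° is eclipsed with OCH3 at 120° (5.9); tBu at 240° is eclipsed with OH at 240° (13.6). Total 30.8 kJ/mol.
D is eclipsed. NH2 at 0° is eclipsed with OH at 0° (9.4); H at 120° is eclipsed with Et at 120° (6.2); tBu at 240° is eclipsed with OCH3 at 240° (15.0). Total 30.6 kJ/mol.
E(C) − E(D) = 30.8 − 30.6 = +0.2 kJ/mol.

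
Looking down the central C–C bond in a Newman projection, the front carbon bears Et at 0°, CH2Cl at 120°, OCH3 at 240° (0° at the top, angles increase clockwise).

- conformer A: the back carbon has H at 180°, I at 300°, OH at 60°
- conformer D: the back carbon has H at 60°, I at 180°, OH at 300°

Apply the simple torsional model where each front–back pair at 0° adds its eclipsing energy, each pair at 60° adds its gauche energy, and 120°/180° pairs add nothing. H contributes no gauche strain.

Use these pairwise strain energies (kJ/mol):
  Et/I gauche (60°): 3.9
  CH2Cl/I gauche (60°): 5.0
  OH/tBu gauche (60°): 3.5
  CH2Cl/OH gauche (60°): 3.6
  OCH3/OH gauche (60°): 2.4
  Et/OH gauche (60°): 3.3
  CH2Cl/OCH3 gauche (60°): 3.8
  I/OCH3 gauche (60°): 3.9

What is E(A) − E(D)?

A (staggered): Et(0°)/I(300°) gauche 3.9; Et(0°)/OH(60°) gauche 3.3; CH2Cl(120°)/OH(60°) gauche 3.6; OCH3(240°)/I(300°) gauche 3.9 → 14.7 kJ/mol.
D (staggered): Et(0°)/OH(300°) gauche 3.3; CH2Cl(120°)/I(180°) gauche 5.0; OCH3(240°)/I(180°) gauche 3.9; OCH3(240°)/OH(300°) gauche 2.4 → 14.6 kJ/mol.
E(A) − E(D) = 14.7 − 14.6 = +0.1 kJ/mol.

+0.1 kJ/mol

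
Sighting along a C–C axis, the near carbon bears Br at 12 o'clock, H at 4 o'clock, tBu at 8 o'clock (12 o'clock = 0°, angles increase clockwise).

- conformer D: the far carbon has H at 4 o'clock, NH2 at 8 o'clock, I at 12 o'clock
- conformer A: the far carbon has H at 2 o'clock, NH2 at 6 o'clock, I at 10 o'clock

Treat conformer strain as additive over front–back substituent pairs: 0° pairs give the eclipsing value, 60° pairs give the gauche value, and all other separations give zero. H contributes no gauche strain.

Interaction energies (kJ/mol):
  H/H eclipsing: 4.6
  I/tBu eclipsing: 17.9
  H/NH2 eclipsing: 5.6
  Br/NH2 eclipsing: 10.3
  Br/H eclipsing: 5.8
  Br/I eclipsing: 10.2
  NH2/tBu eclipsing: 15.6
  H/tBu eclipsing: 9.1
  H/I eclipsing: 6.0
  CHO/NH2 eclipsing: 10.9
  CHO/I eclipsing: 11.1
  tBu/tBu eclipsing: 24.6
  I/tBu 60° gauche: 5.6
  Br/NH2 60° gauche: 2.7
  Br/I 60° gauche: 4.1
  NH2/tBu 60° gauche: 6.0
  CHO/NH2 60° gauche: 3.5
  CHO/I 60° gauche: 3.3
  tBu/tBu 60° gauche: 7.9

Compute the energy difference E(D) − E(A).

+14.7 kJ/mol

D (eclipsed): Br–I eclipsed, H–H eclipsed, tBu–NH2 eclipsed; 10.2 + 4.6 + 15.6 = 30.4 kJ/mol.
A (staggered): Br–I gauche, tBu–NH2 gauche, tBu–I gauche; 4.1 + 6.0 + 5.6 = 15.7 kJ/mol.
E(D) − E(A) = 30.4 − 15.7 = +14.7 kJ/mol.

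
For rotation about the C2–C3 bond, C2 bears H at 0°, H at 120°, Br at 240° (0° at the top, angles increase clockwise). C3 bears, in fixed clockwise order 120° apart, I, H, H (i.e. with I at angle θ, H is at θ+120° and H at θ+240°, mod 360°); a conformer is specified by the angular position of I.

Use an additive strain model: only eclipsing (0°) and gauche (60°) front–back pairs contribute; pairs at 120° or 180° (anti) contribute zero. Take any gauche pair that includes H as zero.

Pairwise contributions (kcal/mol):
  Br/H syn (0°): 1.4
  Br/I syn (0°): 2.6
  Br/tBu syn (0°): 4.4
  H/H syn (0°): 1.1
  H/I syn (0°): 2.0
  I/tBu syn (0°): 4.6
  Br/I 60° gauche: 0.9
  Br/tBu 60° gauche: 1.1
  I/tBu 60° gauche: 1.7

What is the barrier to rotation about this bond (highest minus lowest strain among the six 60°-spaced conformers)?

I at 0° (eclipsed): H–I eclipsed, H–H eclipsed, Br–H eclipsed; 2.0 + 1.1 + 1.4 = 4.5 kcal/mol.
I at 60° (staggered): no non-H gauche contacts → 0.0 kcal/mol.
I at 120° (eclipsed): H–H eclipsed, H–I eclipsed, Br–H eclipsed; 1.1 + 2.0 + 1.4 = 4.5 kcal/mol.
I at 180° (staggered): Br–I gauche; 0.9 = 0.9 kcal/mol.
I at 240° (eclipsed): H–H eclipsed, H–H eclipsed, Br–I eclipsed; 1.1 + 1.1 + 2.6 = 4.8 kcal/mol.
I at 300° (staggered): Br–I gauche; 0.9 = 0.9 kcal/mol.
Max at 240° (4.8 kcal/mol), min at 60° (0.0 kcal/mol); barrier = 4.8 kcal/mol.

4.8 kcal/mol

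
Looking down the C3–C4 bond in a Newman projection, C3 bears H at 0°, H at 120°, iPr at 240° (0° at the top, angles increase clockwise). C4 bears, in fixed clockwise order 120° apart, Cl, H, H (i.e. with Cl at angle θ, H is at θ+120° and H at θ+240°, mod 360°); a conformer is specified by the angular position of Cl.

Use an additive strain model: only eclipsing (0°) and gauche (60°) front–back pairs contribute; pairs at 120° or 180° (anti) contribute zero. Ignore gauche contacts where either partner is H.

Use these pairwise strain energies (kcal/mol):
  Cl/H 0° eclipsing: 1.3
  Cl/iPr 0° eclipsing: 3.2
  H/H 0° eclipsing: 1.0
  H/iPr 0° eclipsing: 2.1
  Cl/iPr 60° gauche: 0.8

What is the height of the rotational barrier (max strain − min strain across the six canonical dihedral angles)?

5.2 kcal/mol

Cl at 0° (eclipsed): H(0°)/Cl(0°) eclipsed 1.3; H(120°)/H(120°) eclipsed 1.0; iPr(240°)/H(240°) eclipsed 2.1 → 4.4 kcal/mol.
Cl at 60° (staggered): no non-H gauche contacts → 0.0 kcal/mol.
Cl at 120° (eclipsed): H(0°)/H(0°) eclipsed 1.0; H(120°)/Cl(120°) eclipsed 1.3; iPr(240°)/H(240°) eclipsed 2.1 → 4.4 kcal/mol.
Cl at 180° (staggered): iPr(240°)/Cl(180°) gauche 0.8 → 0.8 kcal/mol.
Cl at 240° (eclipsed): H(0°)/H(0°) eclipsed 1.0; H(120°)/H(120°) eclipsed 1.0; iPr(240°)/Cl(240°) eclipsed 3.2 → 5.2 kcal/mol.
Cl at 300° (staggered): iPr(240°)/Cl(300°) gauche 0.8 → 0.8 kcal/mol.
Max at 240° (5.2 kcal/mol), min at 60° (0.0 kcal/mol); barrier = 5.2 kcal/mol.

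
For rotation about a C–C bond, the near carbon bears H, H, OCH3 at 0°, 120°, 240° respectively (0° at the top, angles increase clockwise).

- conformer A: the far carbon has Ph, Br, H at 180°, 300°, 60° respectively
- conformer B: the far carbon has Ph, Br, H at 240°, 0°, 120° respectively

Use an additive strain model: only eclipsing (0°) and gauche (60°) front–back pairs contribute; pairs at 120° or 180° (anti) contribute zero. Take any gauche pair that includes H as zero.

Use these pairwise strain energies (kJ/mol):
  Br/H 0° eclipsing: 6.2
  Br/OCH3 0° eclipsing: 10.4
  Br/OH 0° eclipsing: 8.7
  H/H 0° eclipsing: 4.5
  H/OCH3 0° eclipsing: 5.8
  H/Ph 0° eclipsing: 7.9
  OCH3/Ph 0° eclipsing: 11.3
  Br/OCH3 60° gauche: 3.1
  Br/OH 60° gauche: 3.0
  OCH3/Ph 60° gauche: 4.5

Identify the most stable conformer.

A (staggered): OCH3(240°)/Ph(180°) gauche 4.5; OCH3(240°)/Br(300°) gauche 3.1 → 7.6 kJ/mol.
B (eclipsed): H(0°)/Br(0°) eclipsed 6.2; H(120°)/H(120°) eclipsed 4.5; OCH3(240°)/Ph(240°) eclipsed 11.3 → 22.0 kJ/mol.
A has the lowest total (7.6 kJ/mol).

A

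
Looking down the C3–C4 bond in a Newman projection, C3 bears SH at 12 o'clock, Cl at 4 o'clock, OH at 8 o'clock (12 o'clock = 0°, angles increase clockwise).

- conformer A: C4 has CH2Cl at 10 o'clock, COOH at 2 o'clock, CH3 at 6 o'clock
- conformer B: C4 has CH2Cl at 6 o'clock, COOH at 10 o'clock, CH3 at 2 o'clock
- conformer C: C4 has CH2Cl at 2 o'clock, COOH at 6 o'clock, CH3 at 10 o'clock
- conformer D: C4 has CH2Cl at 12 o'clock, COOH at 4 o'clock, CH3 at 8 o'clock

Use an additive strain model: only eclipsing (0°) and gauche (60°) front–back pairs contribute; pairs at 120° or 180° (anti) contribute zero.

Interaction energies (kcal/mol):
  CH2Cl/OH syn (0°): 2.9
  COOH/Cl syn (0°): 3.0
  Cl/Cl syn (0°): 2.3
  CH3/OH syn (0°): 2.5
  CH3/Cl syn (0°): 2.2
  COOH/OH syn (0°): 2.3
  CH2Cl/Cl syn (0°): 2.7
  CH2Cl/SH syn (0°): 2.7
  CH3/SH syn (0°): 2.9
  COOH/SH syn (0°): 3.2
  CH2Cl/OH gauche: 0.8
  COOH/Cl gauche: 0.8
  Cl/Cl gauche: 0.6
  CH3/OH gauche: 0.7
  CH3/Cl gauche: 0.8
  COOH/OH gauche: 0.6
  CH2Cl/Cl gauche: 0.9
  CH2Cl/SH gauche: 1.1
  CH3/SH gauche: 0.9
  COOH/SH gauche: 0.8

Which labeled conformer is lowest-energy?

A (staggered): SH–CH2Cl gauche, SH–COOH gauche, Cl–COOH gauche, Cl–CH3 gauche, OH–CH2Cl gauche, OH–CH3 gauche; 1.1 + 0.8 + 0.8 + 0.8 + 0.8 + 0.7 = 5.0 kcal/mol.
B (staggered): SH–COOH gauche, SH–CH3 gauche, Cl–CH2Cl gauche, Cl–CH3 gauche, OH–CH2Cl gauche, OH–COOH gauche; 0.8 + 0.9 + 0.9 + 0.8 + 0.8 + 0.6 = 4.8 kcal/mol.
C (staggered): SH–CH2Cl gauche, SH–CH3 gauche, Cl–CH2Cl gauche, Cl–COOH gauche, OH–COOH gauche, OH–CH3 gauche; 1.1 + 0.9 + 0.9 + 0.8 + 0.6 + 0.7 = 5.0 kcal/mol.
D (eclipsed): SH–CH2Cl eclipsed, Cl–COOH eclipsed, OH–CH3 eclipsed; 2.7 + 3.0 + 2.5 = 8.2 kcal/mol.
B has the lowest total (4.8 kcal/mol).

B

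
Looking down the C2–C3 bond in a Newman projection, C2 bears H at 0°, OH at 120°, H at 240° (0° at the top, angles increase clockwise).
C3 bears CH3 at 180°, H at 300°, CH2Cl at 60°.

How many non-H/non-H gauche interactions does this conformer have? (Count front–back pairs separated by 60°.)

2

Non-H gauche pairs: OH(120°)/CH3(180°); OH(120°)/CH2Cl(60°) — 2 interactions.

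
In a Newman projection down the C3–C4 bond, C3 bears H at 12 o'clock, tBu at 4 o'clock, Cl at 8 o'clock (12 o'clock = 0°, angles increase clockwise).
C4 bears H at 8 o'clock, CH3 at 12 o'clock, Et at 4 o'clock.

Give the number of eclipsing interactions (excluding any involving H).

1

Non-H eclipsing pairs: tBu(120°)/Et(120°) — 1 interaction.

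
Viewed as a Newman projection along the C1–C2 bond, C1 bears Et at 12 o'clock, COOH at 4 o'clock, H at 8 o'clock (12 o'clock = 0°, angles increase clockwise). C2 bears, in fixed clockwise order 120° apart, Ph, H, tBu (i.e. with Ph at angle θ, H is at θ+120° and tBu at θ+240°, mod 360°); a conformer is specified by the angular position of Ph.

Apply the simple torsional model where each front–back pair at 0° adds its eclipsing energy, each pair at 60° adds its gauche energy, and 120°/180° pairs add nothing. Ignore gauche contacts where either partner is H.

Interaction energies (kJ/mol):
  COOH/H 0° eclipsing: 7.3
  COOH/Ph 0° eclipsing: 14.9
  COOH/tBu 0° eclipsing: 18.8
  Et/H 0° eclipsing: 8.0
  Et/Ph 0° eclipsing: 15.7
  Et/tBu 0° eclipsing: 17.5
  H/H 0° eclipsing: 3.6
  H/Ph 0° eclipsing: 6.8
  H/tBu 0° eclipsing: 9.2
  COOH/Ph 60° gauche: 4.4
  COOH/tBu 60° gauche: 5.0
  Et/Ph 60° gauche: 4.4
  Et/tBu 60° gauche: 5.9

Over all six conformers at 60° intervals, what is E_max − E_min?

26.6 kJ/mol

Ph at 0° (eclipsed): Et(0°)/Ph(0°) eclipsed 15.7; COOH(120°)/H(120°) eclipsed 7.3; H(240°)/tBu(240°) eclipsed 9.2 → 32.2 kJ/mol.
Ph at 60° (staggered): Et(0°)/Ph(60°) gauche 4.4; Et(0°)/tBu(300°) gauche 5.9; COOH(120°)/Ph(60°) gauche 4.4 → 14.7 kJ/mol.
Ph at 120° (eclipsed): Et(0°)/tBu(0°) eclipsed 17.5; COOH(120°)/Ph(120°) eclipsed 14.9; H(240°)/H(240°) eclipsed 3.6 → 36.0 kJ/mol.
Ph at 180° (staggered): Et(0°)/tBu(60°) gauche 5.9; COOH(120°)/Ph(180°) gauche 4.4; COOH(120°)/tBu(60°) gauche 5.0 → 15.3 kJ/mol.
Ph at 240° (eclipsed): Et(0°)/H(0°) eclipsed 8.0; COOH(120°)/tBu(120°) eclipsed 18.8; H(240°)/Ph(240°) eclipsed 6.8 → 33.6 kJ/mol.
Ph at 300° (staggered): Et(0°)/Ph(300°) gauche 4.4; COOH(120°)/tBu(180°) gauche 5.0 → 9.4 kJ/mol.
Max at 120° (36.0 kJ/mol), min at 300° (9.4 kJ/mol); barrier = 26.6 kJ/mol.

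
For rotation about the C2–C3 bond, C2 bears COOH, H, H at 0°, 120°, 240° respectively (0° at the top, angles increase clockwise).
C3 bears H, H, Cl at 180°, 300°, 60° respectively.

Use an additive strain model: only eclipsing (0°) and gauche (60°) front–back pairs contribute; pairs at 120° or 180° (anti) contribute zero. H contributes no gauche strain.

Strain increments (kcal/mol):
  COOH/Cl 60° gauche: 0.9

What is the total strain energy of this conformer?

0.9 kcal/mol

This conformer (staggered): COOH–Cl gauche; 0.9 = 0.9 kcal/mol.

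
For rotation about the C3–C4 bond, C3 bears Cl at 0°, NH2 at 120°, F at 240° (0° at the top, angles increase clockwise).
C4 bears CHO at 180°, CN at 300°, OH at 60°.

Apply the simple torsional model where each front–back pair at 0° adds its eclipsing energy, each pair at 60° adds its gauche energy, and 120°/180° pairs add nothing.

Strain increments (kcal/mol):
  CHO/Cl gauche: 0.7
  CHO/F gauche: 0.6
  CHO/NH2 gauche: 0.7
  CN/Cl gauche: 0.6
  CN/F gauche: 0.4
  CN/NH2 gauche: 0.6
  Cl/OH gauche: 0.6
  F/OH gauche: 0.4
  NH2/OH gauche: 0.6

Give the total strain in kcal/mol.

This conformer (staggered): Cl(0°)/CN(300°) gauche 0.6; Cl(0°)/OH(60°) gauche 0.6; NH2(120°)/CHO(180°) gauche 0.7; NH2(120°)/OH(60°) gauche 0.6; F(240°)/CHO(180°) gauche 0.6; F(240°)/CN(300°) gauche 0.4 → 3.5 kcal/mol.

3.5 kcal/mol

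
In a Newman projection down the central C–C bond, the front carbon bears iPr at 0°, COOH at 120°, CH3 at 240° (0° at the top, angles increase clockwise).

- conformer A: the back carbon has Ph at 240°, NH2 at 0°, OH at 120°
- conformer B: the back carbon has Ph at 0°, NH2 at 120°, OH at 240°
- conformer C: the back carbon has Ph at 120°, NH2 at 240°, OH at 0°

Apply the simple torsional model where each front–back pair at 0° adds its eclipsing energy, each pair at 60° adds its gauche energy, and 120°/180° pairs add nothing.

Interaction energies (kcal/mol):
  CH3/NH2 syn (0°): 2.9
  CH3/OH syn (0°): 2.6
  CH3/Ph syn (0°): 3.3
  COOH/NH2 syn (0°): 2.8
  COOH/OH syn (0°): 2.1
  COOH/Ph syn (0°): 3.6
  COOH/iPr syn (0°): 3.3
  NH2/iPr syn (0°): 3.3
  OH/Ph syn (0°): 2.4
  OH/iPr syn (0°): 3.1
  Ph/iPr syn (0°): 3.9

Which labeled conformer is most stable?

A (eclipsed): iPr–NH2 eclipsed, COOH–OH eclipsed, CH3–Ph eclipsed; 3.3 + 2.1 + 3.3 = 8.7 kcal/mol.
B (eclipsed): iPr–Ph eclipsed, COOH–NH2 eclipsed, CH3–OH eclipsed; 3.9 + 2.8 + 2.6 = 9.3 kcal/mol.
C (eclipsed): iPr–OH eclipsed, COOH–Ph eclipsed, CH3–NH2 eclipsed; 3.1 + 3.6 + 2.9 = 9.6 kcal/mol.
A has the lowest total (8.7 kcal/mol).

A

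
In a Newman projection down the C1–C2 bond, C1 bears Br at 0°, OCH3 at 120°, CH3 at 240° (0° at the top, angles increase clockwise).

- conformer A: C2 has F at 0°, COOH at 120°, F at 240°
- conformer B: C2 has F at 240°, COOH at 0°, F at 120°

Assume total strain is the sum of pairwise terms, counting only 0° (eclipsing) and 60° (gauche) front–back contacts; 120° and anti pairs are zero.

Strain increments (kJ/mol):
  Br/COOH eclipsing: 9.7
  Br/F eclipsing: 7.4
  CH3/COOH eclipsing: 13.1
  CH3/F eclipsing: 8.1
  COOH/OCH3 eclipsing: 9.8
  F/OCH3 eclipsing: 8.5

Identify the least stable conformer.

B

A (eclipsed): Br(0°)/F(0°) eclipsed 7.4; OCH3(120°)/COOH(120°) eclipsed 9.8; CH3(240°)/F(240°) eclipsed 8.1 → 25.3 kJ/mol.
B (eclipsed): Br(0°)/COOH(0°) eclipsed 9.7; OCH3(120°)/F(120°) eclipsed 8.5; CH3(240°)/F(240°) eclipsed 8.1 → 26.3 kJ/mol.
B has the highest total (26.3 kJ/mol).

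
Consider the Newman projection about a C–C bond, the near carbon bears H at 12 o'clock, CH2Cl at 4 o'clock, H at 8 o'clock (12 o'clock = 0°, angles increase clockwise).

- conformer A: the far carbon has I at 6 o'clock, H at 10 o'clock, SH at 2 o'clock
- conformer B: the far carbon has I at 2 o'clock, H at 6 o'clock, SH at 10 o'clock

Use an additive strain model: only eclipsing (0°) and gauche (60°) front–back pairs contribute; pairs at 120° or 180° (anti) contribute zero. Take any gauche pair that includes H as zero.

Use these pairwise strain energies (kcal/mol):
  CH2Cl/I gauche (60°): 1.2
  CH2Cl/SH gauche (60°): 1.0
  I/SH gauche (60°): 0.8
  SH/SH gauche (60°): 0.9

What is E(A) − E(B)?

A (staggered): CH2Cl–I gauche, CH2Cl–SH gauche; 1.2 + 1.0 = 2.2 kcal/mol.
B (staggered): CH2Cl–I gauche; 1.2 = 1.2 kcal/mol.
E(A) − E(B) = 2.2 − 1.2 = +1.0 kcal/mol.

+1.0 kcal/mol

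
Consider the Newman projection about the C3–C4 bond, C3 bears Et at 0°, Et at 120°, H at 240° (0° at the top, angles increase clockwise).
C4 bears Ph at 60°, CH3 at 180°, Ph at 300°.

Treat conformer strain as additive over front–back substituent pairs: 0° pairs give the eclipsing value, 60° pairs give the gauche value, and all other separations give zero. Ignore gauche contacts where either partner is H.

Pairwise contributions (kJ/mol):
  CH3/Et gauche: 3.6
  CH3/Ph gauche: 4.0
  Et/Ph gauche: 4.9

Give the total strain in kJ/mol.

This conformer is staggered. Et at 0° is gauche with Ph at 60° (4.9); Et at 0° is gauche with Ph at 300° (4.9); Et at 120° is gauche with Ph at 60° (4.9); Et at 120° is gauche with CH3 at 180° (3.6). Total 18.3 kJ/mol.

18.3 kJ/mol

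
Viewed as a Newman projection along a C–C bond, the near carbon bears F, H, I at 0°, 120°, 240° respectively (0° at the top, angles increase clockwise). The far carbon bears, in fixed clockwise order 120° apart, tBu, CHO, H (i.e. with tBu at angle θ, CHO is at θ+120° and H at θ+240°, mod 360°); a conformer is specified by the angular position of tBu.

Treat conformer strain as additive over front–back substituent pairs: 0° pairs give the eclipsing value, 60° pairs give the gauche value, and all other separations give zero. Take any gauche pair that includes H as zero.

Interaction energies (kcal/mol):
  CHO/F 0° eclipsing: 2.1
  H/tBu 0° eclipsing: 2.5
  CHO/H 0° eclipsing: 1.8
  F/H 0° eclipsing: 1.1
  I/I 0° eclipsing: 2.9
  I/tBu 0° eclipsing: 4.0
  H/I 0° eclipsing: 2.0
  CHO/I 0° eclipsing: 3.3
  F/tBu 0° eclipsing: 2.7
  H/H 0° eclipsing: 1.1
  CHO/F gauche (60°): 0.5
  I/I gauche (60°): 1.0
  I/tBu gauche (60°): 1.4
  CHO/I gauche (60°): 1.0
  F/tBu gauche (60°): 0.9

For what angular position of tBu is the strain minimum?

60°

tBu at 0° is eclipsed. F at 0° is eclipsed with tBu at 0° (2.7); H at 120° is eclipsed with CHO at 120° (1.8); I at 240° is eclipsed with H at 240° (2.0). Total 6.5 kcal/mol.
tBu at 60° is staggered. F at 0° is gauche with tBu at 60° (0.9); I at 240° is gauche with CHO at 180° (1.0). Total 1.9 kcal/mol.
tBu at 120° is eclipsed. F at 0° is eclipsed with H at 0° (1.1); H at 120° is eclipsed with tBu at 120° (2.5); I at 240° is eclipsed with CHO at 240° (3.3). Total 6.9 kcal/mol.
tBu at 180° is staggered. F at 0° is gauche with CHO at 300° (0.5); I at 240° is gauche with tBu at 180° (1.4); I at 240° is gauche with CHO at 300° (1.0). Total 2.9 kcal/mol.
tBu at 240° is eclipsed. F at 0° is eclipsed with CHO at 0° (2.1); H at 120° is eclipsed with H at 120° (1.1); I at 240° is eclipsed with tBu at 240° (4.0). Total 7.2 kcal/mol.
tBu at 300° is staggered. F at 0° is gauche with tBu at 300° (0.9); F at 0° is gauche with CHO at 60° (0.5); I at 240° is gauche with tBu at 300° (1.4). Total 2.8 kcal/mol.
The minimum (1.9 kcal/mol) occurs with tBu at 60°.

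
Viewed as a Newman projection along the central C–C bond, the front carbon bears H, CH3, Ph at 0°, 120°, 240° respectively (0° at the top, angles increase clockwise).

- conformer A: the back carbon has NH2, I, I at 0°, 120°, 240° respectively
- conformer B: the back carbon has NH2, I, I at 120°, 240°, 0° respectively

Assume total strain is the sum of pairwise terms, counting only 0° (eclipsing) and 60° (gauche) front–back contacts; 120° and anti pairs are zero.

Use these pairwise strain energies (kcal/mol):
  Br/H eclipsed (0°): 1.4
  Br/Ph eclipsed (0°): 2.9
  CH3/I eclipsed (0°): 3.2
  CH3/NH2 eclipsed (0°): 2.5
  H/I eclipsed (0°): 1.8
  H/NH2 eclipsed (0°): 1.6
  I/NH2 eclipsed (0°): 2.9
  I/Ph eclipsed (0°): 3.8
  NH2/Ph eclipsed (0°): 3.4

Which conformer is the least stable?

A (eclipsed): H–NH2 eclipsed, CH3–I eclipsed, Ph–I eclipsed; 1.6 + 3.2 + 3.8 = 8.6 kcal/mol.
B (eclipsed): H–I eclipsed, CH3–NH2 eclipsed, Ph–I eclipsed; 1.8 + 2.5 + 3.8 = 8.1 kcal/mol.
A has the highest total (8.6 kcal/mol).

A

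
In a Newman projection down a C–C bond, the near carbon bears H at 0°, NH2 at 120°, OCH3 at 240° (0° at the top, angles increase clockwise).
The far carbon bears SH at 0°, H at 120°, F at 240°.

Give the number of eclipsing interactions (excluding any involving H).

Non-H eclipsing pairs: OCH3(240°)/F(240°) — 1 interaction.

1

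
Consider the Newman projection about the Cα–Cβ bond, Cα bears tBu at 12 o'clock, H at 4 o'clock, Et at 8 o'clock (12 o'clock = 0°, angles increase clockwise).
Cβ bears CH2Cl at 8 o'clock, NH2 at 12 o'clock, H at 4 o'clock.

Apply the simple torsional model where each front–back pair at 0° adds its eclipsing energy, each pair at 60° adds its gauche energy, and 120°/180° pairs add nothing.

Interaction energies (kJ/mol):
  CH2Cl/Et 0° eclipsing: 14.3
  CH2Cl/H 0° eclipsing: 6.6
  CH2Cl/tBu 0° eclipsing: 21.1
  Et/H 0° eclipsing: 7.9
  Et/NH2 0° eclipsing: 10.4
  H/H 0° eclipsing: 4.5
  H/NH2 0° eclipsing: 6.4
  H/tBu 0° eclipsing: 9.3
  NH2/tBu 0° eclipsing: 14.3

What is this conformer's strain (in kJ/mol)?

This conformer is eclipsed. tBu at 0° is eclipsed with NH2 at 0° (14.3); H at 120° is eclipsed with H at 120° (4.5); Et at 240° is eclipsed with CH2Cl at 240° (14.3). Total 33.1 kJ/mol.

33.1 kJ/mol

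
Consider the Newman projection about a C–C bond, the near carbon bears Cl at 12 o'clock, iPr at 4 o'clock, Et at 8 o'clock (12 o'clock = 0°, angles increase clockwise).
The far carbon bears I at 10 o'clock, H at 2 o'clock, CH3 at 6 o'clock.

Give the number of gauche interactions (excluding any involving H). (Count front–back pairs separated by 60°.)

4

Non-H gauche pairs: Cl(0°)/I(300°); iPr(120°)/CH3(180°); Et(240°)/I(300°); Et(240°)/CH3(180°) — 4 interactions.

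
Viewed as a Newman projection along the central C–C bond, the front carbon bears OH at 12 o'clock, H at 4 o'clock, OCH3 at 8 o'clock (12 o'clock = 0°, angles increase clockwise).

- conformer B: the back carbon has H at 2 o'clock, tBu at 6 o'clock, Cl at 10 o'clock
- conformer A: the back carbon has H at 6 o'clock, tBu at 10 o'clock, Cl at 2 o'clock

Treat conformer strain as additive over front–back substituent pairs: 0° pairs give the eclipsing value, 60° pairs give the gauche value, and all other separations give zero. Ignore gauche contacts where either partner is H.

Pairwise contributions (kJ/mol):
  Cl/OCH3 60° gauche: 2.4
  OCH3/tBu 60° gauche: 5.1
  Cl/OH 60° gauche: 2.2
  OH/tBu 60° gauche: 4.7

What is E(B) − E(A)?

B (staggered): OH(0°)/Cl(300°) gauche 2.2; OCH3(240°)/tBu(180°) gauche 5.1; OCH3(240°)/Cl(300°) gauche 2.4 → 9.7 kJ/mol.
A (staggered): OH(0°)/tBu(300°) gauche 4.7; OH(0°)/Cl(60°) gauche 2.2; OCH3(240°)/tBu(300°) gauche 5.1 → 12.0 kJ/mol.
E(B) − E(A) = 9.7 − 12.0 = -2.3 kJ/mol.

-2.3 kJ/mol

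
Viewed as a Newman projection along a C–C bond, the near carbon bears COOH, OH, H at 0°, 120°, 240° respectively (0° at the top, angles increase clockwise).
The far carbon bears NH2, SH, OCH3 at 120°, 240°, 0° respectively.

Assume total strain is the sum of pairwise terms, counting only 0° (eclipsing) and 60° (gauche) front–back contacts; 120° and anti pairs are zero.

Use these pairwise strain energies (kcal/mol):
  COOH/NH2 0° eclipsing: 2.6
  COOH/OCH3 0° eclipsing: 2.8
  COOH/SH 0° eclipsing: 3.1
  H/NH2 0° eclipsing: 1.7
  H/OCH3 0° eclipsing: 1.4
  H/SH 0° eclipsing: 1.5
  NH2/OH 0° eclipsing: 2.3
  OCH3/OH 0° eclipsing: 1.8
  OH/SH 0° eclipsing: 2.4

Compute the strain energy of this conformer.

This conformer (eclipsed): COOH–OCH3 eclipsed, OH–NH2 eclipsed, H–SH eclipsed; 2.8 + 2.3 + 1.5 = 6.6 kcal/mol.

6.6 kcal/mol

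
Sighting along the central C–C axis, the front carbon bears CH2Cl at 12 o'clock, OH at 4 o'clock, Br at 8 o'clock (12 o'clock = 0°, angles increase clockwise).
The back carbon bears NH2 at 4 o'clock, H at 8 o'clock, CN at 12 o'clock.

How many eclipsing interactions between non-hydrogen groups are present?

Non-H eclipsing pairs: CH2Cl(0°)/CN(0°); OH(120°)/NH2(120°) — 2 interactions.

2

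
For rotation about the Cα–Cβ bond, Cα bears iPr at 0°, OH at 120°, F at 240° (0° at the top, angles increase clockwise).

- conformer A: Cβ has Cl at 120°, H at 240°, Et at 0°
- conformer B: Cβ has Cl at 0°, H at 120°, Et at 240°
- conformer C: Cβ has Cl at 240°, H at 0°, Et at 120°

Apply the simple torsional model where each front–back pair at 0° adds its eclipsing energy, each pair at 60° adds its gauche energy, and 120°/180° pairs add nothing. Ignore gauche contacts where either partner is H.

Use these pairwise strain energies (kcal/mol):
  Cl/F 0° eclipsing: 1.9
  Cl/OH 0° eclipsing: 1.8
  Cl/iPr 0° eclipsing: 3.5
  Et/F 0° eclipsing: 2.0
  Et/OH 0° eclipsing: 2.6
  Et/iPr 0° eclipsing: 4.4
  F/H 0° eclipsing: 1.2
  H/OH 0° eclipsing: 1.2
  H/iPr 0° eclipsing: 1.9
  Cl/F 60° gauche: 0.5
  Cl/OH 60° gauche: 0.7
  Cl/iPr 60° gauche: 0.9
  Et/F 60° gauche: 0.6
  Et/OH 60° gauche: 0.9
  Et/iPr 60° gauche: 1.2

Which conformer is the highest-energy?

A

A (eclipsed): iPr(0°)/Et(0°) eclipsed 4.4; OH(120°)/Cl(120°) eclipsed 1.8; F(240°)/H(240°) eclipsed 1.2 → 7.4 kcal/mol.
B (eclipsed): iPr(0°)/Cl(0°) eclipsed 3.5; OH(120°)/H(120°) eclipsed 1.2; F(240°)/Et(240°) eclipsed 2.0 → 6.7 kcal/mol.
C (eclipsed): iPr(0°)/H(0°) eclipsed 1.9; OH(120°)/Et(120°) eclipsed 2.6; F(240°)/Cl(240°) eclipsed 1.9 → 6.4 kcal/mol.
A has the highest total (7.4 kcal/mol).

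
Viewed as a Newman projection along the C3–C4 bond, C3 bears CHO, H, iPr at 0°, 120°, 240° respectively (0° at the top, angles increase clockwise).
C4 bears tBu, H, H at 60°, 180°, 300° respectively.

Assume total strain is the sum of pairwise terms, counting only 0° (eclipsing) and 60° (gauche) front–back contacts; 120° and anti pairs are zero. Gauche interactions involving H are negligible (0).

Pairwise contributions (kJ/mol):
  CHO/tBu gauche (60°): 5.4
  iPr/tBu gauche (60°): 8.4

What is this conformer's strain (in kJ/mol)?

5.4 kJ/mol

This conformer (staggered): CHO–tBu gauche; 5.4 = 5.4 kJ/mol.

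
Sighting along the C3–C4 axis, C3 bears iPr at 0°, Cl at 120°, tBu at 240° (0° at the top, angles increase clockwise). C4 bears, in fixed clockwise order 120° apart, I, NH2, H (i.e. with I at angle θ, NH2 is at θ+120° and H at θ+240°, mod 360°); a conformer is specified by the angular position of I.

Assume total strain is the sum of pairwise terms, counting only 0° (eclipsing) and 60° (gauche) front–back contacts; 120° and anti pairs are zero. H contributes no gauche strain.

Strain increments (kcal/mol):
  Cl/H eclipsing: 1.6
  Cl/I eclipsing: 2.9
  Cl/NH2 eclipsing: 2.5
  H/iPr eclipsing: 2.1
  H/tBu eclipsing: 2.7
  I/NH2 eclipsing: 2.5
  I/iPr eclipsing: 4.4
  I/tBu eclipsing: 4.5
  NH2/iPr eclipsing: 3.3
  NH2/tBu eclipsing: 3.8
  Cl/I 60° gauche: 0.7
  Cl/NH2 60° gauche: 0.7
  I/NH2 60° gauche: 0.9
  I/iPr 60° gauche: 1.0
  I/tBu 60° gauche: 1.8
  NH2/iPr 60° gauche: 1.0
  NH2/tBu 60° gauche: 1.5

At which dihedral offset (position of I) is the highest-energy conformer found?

0°

I at 0° (eclipsed): iPr(0°)/I(0°) eclipsed 4.4; Cl(120°)/NH2(120°) eclipsed 2.5; tBu(240°)/H(240°) eclipsed 2.7 → 9.6 kcal/mol.
I at 60° (staggered): iPr(0°)/I(60°) gauche 1.0; Cl(120°)/I(60°) gauche 0.7; Cl(120°)/NH2(180°) gauche 0.7; tBu(240°)/NH2(180°) gauche 1.5 → 3.9 kcal/mol.
I at 120° (eclipsed): iPr(0°)/H(0°) eclipsed 2.1; Cl(120°)/I(120°) eclipsed 2.9; tBu(240°)/NH2(240°) eclipsed 3.8 → 8.8 kcal/mol.
I at 180° (staggered): iPr(0°)/NH2(300°) gauche 1.0; Cl(120°)/I(180°) gauche 0.7; tBu(240°)/I(180°) gauche 1.8; tBu(240°)/NH2(300°) gauche 1.5 → 5.0 kcal/mol.
I at 240° (eclipsed): iPr(0°)/NH2(0°) eclipsed 3.3; Cl(120°)/H(120°) eclipsed 1.6; tBu(240°)/I(240°) eclipsed 4.5 → 9.4 kcal/mol.
I at 300° (staggered): iPr(0°)/I(300°) gauche 1.0; iPr(0°)/NH2(60°) gauche 1.0; Cl(120°)/NH2(60°) gauche 0.7; tBu(240°)/I(300°) gauche 1.8 → 4.5 kcal/mol.
The maximum (9.6 kcal/mol) occurs with I at 0°.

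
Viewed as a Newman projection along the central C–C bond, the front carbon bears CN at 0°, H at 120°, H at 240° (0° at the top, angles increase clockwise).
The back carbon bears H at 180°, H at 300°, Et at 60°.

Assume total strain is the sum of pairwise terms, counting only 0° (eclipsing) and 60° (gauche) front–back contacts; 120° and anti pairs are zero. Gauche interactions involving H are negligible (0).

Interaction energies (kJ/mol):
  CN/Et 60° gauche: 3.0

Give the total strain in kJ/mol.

3.0 kJ/mol

This conformer is staggered. CN at 0° is gauche with Et at 60° (3.0). Total 3.0 kJ/mol.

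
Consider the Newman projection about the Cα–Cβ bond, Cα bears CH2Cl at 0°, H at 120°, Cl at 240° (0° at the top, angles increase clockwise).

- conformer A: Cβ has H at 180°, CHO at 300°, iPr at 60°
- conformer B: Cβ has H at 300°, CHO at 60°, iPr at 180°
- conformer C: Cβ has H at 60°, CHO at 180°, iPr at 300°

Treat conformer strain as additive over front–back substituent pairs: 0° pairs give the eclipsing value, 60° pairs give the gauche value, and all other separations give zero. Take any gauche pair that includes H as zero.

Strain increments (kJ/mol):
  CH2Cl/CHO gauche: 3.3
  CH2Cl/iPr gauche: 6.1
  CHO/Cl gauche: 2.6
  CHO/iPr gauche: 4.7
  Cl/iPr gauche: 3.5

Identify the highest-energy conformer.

C

A is staggered. CH2Cl at 0° is gauche with CHO at 300° (3.3); CH2Cl at 0° is gauche with iPr at 60° (6.1); Cl at 240° is gauche with CHO at 300° (2.6). Total 12.0 kJ/mol.
B is staggered. CH2Cl at 0° is gauche with CHO at 60° (3.3); Cl at 240° is gauche with iPr at 180° (3.5). Total 6.8 kJ/mol.
C is staggered. CH2Cl at 0° is gauche with iPr at 300° (6.1); Cl at 240° is gauche with CHO at 180° (2.6); Cl at 240° is gauche with iPr at 300° (3.5). Total 12.2 kJ/mol.
C has the highest total (12.2 kJ/mol).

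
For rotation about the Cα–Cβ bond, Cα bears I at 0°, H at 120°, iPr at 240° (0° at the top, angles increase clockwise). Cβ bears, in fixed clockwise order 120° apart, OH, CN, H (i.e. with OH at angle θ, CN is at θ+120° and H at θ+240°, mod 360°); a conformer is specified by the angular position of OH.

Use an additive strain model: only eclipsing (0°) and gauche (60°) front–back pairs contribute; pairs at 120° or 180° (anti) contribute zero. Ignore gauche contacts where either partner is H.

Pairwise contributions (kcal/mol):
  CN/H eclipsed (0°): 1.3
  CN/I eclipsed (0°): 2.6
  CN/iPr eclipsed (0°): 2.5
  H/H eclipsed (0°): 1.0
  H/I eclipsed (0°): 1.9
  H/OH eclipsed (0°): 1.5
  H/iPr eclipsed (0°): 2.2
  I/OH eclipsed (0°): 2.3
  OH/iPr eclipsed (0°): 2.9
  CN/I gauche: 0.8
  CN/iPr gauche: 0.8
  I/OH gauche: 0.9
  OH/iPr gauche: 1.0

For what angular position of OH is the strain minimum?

OH at 0° (eclipsed): I(0°)/OH(0°) eclipsed 2.3; H(120°)/CN(120°) eclipsed 1.3; iPr(240°)/H(240°) eclipsed 2.2 → 5.8 kcal/mol.
OH at 60° (staggered): I(0°)/OH(60°) gauche 0.9; iPr(240°)/CN(180°) gauche 0.8 → 1.7 kcal/mol.
OH at 120° (eclipsed): I(0°)/H(0°) eclipsed 1.9; H(120°)/OH(120°) eclipsed 1.5; iPr(240°)/CN(240°) eclipsed 2.5 → 5.9 kcal/mol.
OH at 180° (staggered): I(0°)/CN(300°) gauche 0.8; iPr(240°)/OH(180°) gauche 1.0; iPr(240°)/CN(300°) gauche 0.8 → 2.6 kcal/mol.
OH at 240° (eclipsed): I(0°)/CN(0°) eclipsed 2.6; H(120°)/H(120°) eclipsed 1.0; iPr(240°)/OH(240°) eclipsed 2.9 → 6.5 kcal/mol.
OH at 300° (staggered): I(0°)/OH(300°) gauche 0.9; I(0°)/CN(60°) gauche 0.8; iPr(240°)/OH(300°) gauche 1.0 → 2.7 kcal/mol.
The minimum (1.7 kcal/mol) occurs with OH at 60°.

60°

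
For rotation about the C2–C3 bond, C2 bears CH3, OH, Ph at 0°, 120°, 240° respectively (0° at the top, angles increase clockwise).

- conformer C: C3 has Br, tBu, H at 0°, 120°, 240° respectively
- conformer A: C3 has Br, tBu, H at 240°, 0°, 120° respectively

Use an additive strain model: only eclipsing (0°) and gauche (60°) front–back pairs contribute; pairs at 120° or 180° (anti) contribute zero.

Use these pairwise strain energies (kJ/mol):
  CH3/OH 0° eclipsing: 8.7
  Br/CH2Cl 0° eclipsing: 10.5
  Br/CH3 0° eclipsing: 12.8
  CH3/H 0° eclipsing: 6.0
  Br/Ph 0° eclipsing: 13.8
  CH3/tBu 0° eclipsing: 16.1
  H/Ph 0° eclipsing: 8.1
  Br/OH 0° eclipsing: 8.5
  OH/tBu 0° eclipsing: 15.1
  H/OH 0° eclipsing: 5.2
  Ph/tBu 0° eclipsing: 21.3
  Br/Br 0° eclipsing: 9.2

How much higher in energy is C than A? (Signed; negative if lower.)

+0.9 kJ/mol

C (eclipsed): CH3(0°)/Br(0°) eclipsed 12.8; OH(120°)/tBu(120°) eclipsed 15.1; Ph(240°)/H(240°) eclipsed 8.1 → 36.0 kJ/mol.
A (eclipsed): CH3(0°)/tBu(0°) eclipsed 16.1; OH(120°)/H(120°) eclipsed 5.2; Ph(240°)/Br(240°) eclipsed 13.8 → 35.1 kJ/mol.
E(C) − E(A) = 36.0 − 35.1 = +0.9 kJ/mol.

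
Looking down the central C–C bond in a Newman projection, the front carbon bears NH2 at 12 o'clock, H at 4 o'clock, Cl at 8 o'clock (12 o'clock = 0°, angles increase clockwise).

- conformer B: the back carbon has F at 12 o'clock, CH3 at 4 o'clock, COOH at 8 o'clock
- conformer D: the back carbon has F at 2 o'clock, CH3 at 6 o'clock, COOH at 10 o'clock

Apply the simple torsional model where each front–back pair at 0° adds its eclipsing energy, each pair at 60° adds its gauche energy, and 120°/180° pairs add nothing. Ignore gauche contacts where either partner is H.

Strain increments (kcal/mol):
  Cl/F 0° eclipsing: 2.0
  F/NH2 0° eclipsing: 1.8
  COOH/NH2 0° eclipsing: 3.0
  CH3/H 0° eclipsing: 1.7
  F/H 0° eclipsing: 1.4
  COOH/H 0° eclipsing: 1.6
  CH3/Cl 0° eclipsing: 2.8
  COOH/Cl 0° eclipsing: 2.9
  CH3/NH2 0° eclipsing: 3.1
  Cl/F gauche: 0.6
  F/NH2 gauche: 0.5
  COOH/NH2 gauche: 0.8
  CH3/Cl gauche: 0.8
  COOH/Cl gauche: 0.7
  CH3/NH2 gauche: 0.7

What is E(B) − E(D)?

+3.6 kcal/mol

B is eclipsed. NH2 at 0° is eclipsed with F at 0° (1.8); H at 120° is eclipsed with CH3 at 120° (1.7); Cl at 240° is eclipsed with COOH at 240° (2.9). Total 6.4 kcal/mol.
D is staggered. NH2 at 0° is gauche with F at 60° (0.5); NH2 at 0° is gauche with COOH at 300° (0.8); Cl at 240° is gauche with CH3 at 180° (0.8); Cl at 240° is gauche with COOH at 300° (0.7). Total 2.8 kcal/mol.
E(B) − E(D) = 6.4 − 2.8 = +3.6 kcal/mol.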